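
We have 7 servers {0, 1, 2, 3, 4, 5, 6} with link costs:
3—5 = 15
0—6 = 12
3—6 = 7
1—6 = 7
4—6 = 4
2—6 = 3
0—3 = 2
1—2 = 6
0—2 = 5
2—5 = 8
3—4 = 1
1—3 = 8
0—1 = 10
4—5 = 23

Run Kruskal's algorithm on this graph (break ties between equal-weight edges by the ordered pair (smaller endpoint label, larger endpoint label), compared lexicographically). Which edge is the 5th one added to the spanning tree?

1-2

Kruskal: consider edges lightest-first.
3—4 (1): add — endpoints in different components.
0—3 (2): add — endpoints in different components.
2—6 (3): add — endpoints in different components.
4—6 (4): add — endpoints in different components.
0—2 (5): skip — 0 and 2 already connected.
1—2 (6): add — endpoints in different components.
1—6 (7): skip — 1 and 6 already connected.
3—6 (7): skip — 3 and 6 already connected.
1—3 (8): skip — 1 and 3 already connected.
2—5 (8): add — endpoints in different components.
The 5th edge added is 1—2.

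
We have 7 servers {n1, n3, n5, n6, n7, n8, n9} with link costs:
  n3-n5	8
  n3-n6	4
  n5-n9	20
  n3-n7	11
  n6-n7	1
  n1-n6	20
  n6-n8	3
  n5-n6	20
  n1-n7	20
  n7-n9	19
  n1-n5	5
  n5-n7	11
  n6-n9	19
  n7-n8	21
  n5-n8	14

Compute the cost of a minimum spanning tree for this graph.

Kruskal's algorithm — process edges by increasing weight (ties by edge label):
n6-n7 (1): add — endpoints in different components.
n6-n8 (3): add — endpoints in different components.
n3-n6 (4): add — endpoints in different components.
n1-n5 (5): add — endpoints in different components.
n3-n5 (8): add — endpoints in different components.
n3-n7 (11): skip — n3 and n7 already connected.
n5-n7 (11): skip — n5 and n7 already connected.
n5-n8 (14): skip — n8 and n5 already connected.
n6-n9 (19): add — endpoints in different components.
MST edges: n6-n7, n6-n8, n3-n6, n1-n5, n3-n5, n6-n9; total weight 1+3+4+5+8+19 = 40.

40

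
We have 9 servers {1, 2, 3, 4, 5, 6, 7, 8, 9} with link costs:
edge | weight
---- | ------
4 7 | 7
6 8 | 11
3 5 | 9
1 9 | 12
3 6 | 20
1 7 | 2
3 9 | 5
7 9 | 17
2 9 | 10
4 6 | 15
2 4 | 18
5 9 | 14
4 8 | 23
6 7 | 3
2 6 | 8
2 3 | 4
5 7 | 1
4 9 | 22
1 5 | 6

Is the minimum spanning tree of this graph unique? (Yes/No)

Kruskal's algorithm — process edges by increasing weight (ties by edge label):
5 7 (1): add — endpoints in different components.
1 7 (2): add — endpoints in different components.
6 7 (3): add — endpoints in different components.
2 3 (4): add — endpoints in different components.
3 9 (5): add — endpoints in different components.
1 5 (6): skip — 1 and 5 already connected.
4 7 (7): add — endpoints in different components.
2 6 (8): add — endpoints in different components.
3 5 (9): skip — 3 and 5 already connected.
2 9 (10): skip — 2 and 9 already connected.
6 8 (11): add — endpoints in different components.
Every non-tree edge has weight strictly greater than the heaviest edge on the tree path between its endpoints, so the MST is unique.

Yes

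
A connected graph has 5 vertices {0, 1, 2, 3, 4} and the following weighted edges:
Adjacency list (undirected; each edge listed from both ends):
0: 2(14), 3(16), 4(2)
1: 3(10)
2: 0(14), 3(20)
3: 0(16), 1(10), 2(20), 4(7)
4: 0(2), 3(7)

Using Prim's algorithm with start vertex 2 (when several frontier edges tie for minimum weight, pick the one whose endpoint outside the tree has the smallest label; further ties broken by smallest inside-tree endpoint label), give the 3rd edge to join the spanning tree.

Prim's algorithm from 2:
Step 1: frontier [0—2 14, 2—3 20] → take 0—2 (14); add 0.
Step 2: frontier [0—4 2, 0—3 16, 2—3 20] → take 0—4 (2); add 4.
Step 3: frontier [0—3 16, 2—3 20, 3—4 7] → take 3—4 (7); add 3.
Step 4: frontier [1—3 10] → take 1—3 (10); add 1.
The 3rd edge added is 3—4.

3-4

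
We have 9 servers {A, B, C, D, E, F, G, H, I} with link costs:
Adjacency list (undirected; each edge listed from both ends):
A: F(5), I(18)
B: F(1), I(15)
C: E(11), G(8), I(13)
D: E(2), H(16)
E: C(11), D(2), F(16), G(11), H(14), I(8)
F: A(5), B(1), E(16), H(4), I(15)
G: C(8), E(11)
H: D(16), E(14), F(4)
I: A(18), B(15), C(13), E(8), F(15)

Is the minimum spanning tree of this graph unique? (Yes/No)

Kruskal's algorithm — process edges by increasing weight (ties by edge label):
B F (1): add — endpoints in different components.
D E (2): add — endpoints in different components.
F H (4): add — endpoints in different components.
A F (5): add — endpoints in different components.
C G (8): add — endpoints in different components.
E I (8): add — endpoints in different components.
C E (11): add — endpoints in different components.
E G (11): skip — E and G already connected.
C I (13): skip — C and I already connected.
E H (14): add — endpoints in different components.
Non-tree edge E G has weight 11, equal to the heaviest edge on its tree cycle — swapping gives another MST of the same weight. Not unique.

No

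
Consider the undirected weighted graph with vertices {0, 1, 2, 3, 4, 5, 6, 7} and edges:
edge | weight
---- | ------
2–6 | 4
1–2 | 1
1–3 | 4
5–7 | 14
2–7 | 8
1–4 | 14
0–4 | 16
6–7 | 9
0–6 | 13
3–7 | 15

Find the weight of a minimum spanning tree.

Kruskal: consider edges lightest-first.
1–2 (1): add — endpoints in different components.
1–3 (4): add — endpoints in different components.
2–6 (4): add — endpoints in different components.
2–7 (8): add — endpoints in different components.
6–7 (9): skip — 6 and 7 already connected.
0–6 (13): add — endpoints in different components.
1–4 (14): add — endpoints in different components.
5–7 (14): add — endpoints in different components.
MST edges: 1–2, 1–3, 2–6, 2–7, 0–6, 1–4, 5–7; total weight 1+4+4+8+13+14+14 = 58.

58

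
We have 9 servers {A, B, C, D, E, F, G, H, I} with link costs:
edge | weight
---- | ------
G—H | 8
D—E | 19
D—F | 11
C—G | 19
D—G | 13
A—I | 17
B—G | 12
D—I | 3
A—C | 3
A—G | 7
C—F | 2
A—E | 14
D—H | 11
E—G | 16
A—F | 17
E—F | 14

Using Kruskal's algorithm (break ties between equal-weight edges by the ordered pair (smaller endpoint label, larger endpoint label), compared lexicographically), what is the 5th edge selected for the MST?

Kruskal's algorithm — process edges by increasing weight (ties by edge label):
C—F (2): add — endpoints in different components.
A—C (3): add — endpoints in different components.
D—I (3): add — endpoints in different components.
A—G (7): add — endpoints in different components.
G—H (8): add — endpoints in different components.
D—F (11): add — endpoints in different components.
D—H (11): skip — D and H already connected.
B—G (12): add — endpoints in different components.
D—G (13): skip — D and G already connected.
A—E (14): add — endpoints in different components.
The 5th edge added is G—H.

G-H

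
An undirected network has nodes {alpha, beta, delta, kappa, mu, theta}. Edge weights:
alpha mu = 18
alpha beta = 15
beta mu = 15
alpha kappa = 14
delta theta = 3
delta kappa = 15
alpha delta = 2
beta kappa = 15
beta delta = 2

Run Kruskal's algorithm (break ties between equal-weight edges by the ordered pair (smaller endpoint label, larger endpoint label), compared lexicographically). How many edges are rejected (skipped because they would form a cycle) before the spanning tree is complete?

Kruskal's algorithm — process edges by increasing weight (ties by edge label):
alpha delta (2): add — endpoints in different components.
beta delta (2): add — endpoints in different components.
delta theta (3): add — endpoints in different components.
alpha kappa (14): add — endpoints in different components.
alpha beta (15): skip — alpha and beta already connected.
beta kappa (15): skip — kappa and beta already connected.
beta mu (15): add — endpoints in different components.
Edges rejected before the tree was complete: 2.

2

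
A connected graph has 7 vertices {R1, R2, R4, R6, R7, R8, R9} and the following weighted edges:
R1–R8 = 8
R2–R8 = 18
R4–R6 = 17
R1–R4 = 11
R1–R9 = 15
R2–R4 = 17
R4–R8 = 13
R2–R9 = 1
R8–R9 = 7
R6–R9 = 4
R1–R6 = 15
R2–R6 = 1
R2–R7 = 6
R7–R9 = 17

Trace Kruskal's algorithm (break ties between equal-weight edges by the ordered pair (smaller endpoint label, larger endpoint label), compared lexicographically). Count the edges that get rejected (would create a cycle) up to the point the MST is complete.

Kruskal's algorithm — process edges by increasing weight (ties by edge label):
R2–R6 (1): add — endpoints in different components.
R2–R9 (1): add — endpoints in different components.
R6–R9 (4): skip — R9 and R6 already connected.
R2–R7 (6): add — endpoints in different components.
R8–R9 (7): add — endpoints in different components.
R1–R8 (8): add — endpoints in different components.
R1–R4 (11): add — endpoints in different components.
Edges rejected before the tree was complete: 1.

1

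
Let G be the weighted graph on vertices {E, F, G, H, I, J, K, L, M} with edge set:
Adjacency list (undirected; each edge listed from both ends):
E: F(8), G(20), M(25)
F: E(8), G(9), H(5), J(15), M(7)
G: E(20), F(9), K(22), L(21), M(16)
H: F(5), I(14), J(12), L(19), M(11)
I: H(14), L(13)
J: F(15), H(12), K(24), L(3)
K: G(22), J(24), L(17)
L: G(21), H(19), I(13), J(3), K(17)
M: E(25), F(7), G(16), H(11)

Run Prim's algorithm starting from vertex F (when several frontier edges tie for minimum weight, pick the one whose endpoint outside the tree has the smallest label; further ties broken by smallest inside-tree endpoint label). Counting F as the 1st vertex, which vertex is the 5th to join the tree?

G

Grow the tree from F using Prim:
Step 1: cheapest edge leaving the tree is F-H (5); add H.
Step 2: cheapest edge leaving the tree is F-M (7); add M.
Step 3: cheapest edge leaving the tree is E-F (8); add E.
Step 4: cheapest edge leaving the tree is F-G (9); add G.
Step 5: cheapest edge leaving the tree is H-J (12); add J.
Step 6: cheapest edge leaving the tree is J-L (3); add L.
Step 7: cheapest edge leaving the tree is I-L (13); add I.
Step 8: cheapest edge leaving the tree is K-L (17); add K.
Vertex order: F, H, M, E, G, J, L, I, K. The 5th vertex is G.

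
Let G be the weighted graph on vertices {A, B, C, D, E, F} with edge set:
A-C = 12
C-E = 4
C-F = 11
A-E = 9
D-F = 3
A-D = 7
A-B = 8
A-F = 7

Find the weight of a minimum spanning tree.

31

Kruskal: consider edges lightest-first.
D-F (3): add — endpoints in different components.
C-E (4): add — endpoints in different components.
A-D (7): add — endpoints in different components.
A-F (7): skip — A and F already connected.
A-B (8): add — endpoints in different components.
A-E (9): add — endpoints in different components.
MST edges: D-F, C-E, A-D, A-B, A-E; total weight 3+4+7+8+9 = 31.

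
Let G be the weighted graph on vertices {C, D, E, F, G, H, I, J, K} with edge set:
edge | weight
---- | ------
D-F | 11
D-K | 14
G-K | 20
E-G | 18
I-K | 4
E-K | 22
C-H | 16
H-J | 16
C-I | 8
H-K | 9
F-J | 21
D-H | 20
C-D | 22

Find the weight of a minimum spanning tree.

Prim's algorithm from D:
Step 1: frontier [D-F 11, D-K 14, D-H 20, C-D 22] → take D-F (11); add F.
Step 2: frontier [D-K 14, D-H 20, C-D 22, F-J 21] → take D-K (14); add K.
Step 3: frontier [D-H 20, C-D 22, F-J 21, I-K 4, H-K 9, G-K 20, E-K 22] → take I-K (4); add I.
Step 4: frontier [D-H 20, C-D 22, F-J 21, C-I 8, H-K 9, G-K 20, E-K 22] → take C-I (8); add C.
Step 5: frontier [C-H 16, D-H 20, F-J 21, H-K 9, G-K 20, E-K 22] → take H-K (9); add H.
Step 6: frontier [F-J 21, H-J 16, G-K 20, E-K 22] → take H-J (16); add J.
Step 7: frontier [G-K 20, E-K 22] → take G-K (20); add G.
Step 8: frontier [E-G 18, E-K 22] → take E-G (18); add E.
MST edges: D-F, D-K, I-K, C-I, H-K, H-J, G-K, E-G; total weight 11+14+4+8+9+16+20+18 = 100.

100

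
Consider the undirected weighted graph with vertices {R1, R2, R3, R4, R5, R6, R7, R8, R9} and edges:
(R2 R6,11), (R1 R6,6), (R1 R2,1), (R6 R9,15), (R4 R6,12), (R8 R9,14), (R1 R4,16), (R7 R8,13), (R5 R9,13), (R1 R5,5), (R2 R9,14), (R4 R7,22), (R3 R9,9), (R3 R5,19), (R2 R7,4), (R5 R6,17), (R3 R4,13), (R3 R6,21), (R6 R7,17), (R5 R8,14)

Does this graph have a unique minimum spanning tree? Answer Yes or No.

Kruskal: consider edges lightest-first.
R1 R2 (1): add — endpoints in different components.
R2 R7 (4): add — endpoints in different components.
R1 R5 (5): add — endpoints in different components.
R1 R6 (6): add — endpoints in different components.
R3 R9 (9): add — endpoints in different components.
R2 R6 (11): skip — R2 and R6 already connected.
R4 R6 (12): add — endpoints in different components.
R3 R4 (13): add — endpoints in different components.
R5 R9 (13): skip — R5 and R9 already connected.
R7 R8 (13): add — endpoints in different components.
Non-tree edge R5 R9 has weight 13, equal to the heaviest edge on its tree cycle — swapping gives another MST of the same weight. Not unique.

No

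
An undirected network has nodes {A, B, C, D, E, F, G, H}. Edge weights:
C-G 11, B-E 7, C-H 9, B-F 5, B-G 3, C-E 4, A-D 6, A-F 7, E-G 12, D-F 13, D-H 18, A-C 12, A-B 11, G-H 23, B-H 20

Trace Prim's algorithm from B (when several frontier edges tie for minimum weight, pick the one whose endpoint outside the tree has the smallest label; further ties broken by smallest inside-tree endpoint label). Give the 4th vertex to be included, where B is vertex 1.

A

Prim, starting at B.
Step 1: cheapest edge leaving the tree is B-G (3); add G.
Step 2: cheapest edge leaving the tree is B-F (5); add F.
Step 3: cheapest edge leaving the tree is A-F (7); add A.
Step 4: cheapest edge leaving the tree is A-D (6); add D.
Step 5: cheapest edge leaving the tree is B-E (7); add E.
Step 6: cheapest edge leaving the tree is C-E (4); add C.
Step 7: cheapest edge leaving the tree is C-H (9); add H.
Vertex order: B, G, F, A, D, E, C, H. The 4th vertex is A.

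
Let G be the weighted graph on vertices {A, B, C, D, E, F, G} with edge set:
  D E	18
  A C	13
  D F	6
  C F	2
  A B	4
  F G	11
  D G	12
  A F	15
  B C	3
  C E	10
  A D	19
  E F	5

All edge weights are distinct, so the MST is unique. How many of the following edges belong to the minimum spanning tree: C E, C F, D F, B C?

Kruskal: consider edges lightest-first.
C F (2): add — endpoints in different components.
B C (3): add — endpoints in different components.
A B (4): add — endpoints in different components.
E F (5): add — endpoints in different components.
D F (6): add — endpoints in different components.
C E (10): skip — C and E already connected.
F G (11): add — endpoints in different components.
MST edge set: {C F, B C, A B, E F, D F, F G}.
Of the listed edges, {C F, D F, B C} are in the MST → 3.

3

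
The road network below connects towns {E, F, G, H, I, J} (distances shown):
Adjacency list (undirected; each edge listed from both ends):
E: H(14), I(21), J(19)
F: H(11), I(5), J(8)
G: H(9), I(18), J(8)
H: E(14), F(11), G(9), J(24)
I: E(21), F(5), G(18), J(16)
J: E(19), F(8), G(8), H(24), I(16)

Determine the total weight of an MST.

44

Kruskal: consider edges lightest-first.
F–I (5): add. Components now {E} {F,I} {G} {H} {J}
F–J (8): add. Components now {E} {F,I,J} {G} {H}
G–J (8): add. Components now {E} {F,G,I,J} {H}
G–H (9): add. Components now {E} {F,G,H,I,J}
F–H (11): skip — F and H already connected.
E–H (14): add. Components now {E,F,G,H,I,J}
MST edges: F–I, F–J, G–J, G–H, E–H; total weight 5+8+8+9+14 = 44.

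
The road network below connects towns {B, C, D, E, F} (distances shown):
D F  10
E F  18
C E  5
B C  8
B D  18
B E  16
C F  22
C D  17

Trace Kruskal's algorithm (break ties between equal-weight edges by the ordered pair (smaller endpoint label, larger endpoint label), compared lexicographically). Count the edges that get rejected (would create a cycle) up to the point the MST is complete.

1

Kruskal: consider edges lightest-first.
C E (5): add — endpoints in different components.
B C (8): add — endpoints in different components.
D F (10): add — endpoints in different components.
B E (16): skip — B and E already connected.
C D (17): add — endpoints in different components.
Edges rejected before the tree was complete: 1.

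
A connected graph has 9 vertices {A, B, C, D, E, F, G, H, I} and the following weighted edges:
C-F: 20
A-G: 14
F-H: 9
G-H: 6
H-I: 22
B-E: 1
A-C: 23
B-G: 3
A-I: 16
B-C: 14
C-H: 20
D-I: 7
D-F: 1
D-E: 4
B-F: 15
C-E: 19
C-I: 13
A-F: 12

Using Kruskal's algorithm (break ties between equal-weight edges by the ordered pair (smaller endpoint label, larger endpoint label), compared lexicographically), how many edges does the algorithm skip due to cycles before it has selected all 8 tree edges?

1

Kruskal's algorithm — process edges by increasing weight (ties by edge label):
B-E (1): add — endpoints in different components.
D-F (1): add — endpoints in different components.
B-G (3): add — endpoints in different components.
D-E (4): add — endpoints in different components.
G-H (6): add — endpoints in different components.
D-I (7): add — endpoints in different components.
F-H (9): skip — F and H already connected.
A-F (12): add — endpoints in different components.
C-I (13): add — endpoints in different components.
Edges rejected before the tree was complete: 1.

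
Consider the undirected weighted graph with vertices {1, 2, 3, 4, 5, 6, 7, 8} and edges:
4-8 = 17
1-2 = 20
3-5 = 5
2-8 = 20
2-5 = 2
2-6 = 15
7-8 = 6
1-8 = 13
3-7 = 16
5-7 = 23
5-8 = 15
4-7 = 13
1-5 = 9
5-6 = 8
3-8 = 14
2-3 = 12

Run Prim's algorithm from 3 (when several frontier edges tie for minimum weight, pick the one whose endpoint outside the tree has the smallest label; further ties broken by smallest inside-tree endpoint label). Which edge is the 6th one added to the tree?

7-8

Prim, starting at 3.
Step 1: cheapest edge leaving the tree is 3-5 (5); add 5.
Step 2: cheapest edge leaving the tree is 2-5 (2); add 2.
Step 3: cheapest edge leaving the tree is 5-6 (8); add 6.
Step 4: cheapest edge leaving the tree is 1-5 (9); add 1.
Step 5: cheapest edge leaving the tree is 1-8 (13); add 8.
Step 6: cheapest edge leaving the tree is 7-8 (6); add 7.
Step 7: cheapest edge leaving the tree is 4-7 (13); add 4.
The 6th edge added is 7-8.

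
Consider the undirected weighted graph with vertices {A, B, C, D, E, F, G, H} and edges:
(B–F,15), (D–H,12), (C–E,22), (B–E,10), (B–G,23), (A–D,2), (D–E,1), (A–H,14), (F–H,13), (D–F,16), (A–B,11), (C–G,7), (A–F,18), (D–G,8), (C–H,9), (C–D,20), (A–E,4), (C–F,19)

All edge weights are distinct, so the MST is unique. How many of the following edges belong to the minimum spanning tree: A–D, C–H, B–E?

3

Sort edges by weight, then run Kruskal:
D–E (1): add — endpoints in different components.
A–D (2): add — endpoints in different components.
A–E (4): skip — A and E already connected.
C–G (7): add — endpoints in different components.
D–G (8): add — endpoints in different components.
C–H (9): add — endpoints in different components.
B–E (10): add — endpoints in different components.
A–B (11): skip — A and B already connected.
D–H (12): skip — D and H already connected.
F–H (13): add — endpoints in different components.
MST edge set: {D–E, A–D, C–G, D–G, C–H, B–E, F–H}.
Of the listed edges, {A–D, C–H, B–E} are in the MST → 3.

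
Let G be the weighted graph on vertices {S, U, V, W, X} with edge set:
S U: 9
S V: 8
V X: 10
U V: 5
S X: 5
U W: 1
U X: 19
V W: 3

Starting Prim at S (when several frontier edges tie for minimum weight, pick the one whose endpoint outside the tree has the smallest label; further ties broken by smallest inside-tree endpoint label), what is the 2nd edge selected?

S-V

Grow the tree from S using Prim:
Step 1: cheapest edge leaving the tree is S X (5); add X.
Step 2: cheapest edge leaving the tree is S V (8); add V.
Step 3: cheapest edge leaving the tree is V W (3); add W.
Step 4: cheapest edge leaving the tree is U W (1); add U.
The 2nd edge added is S V.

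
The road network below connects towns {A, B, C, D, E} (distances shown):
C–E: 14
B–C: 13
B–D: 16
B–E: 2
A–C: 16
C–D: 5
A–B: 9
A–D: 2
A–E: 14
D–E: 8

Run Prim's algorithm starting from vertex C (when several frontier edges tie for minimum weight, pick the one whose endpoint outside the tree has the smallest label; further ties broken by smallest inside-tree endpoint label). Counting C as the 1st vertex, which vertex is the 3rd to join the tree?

Grow the tree from C using Prim:
Step 1: frontier [C–D 5, B–C 13, C–E 14, A–C 16] → take C–D (5); add D.
Step 2: frontier [B–C 13, C–E 14, A–C 16, A–D 2, D–E 8, B–D 16] → take A–D (2); add A.
Step 3: frontier [A–B 9, A–E 14, B–C 13, C–E 14, D–E 8, B–D 16] → take D–E (8); add E.
Step 4: frontier [A–B 9, B–C 13, B–D 16, B–E 2] → take B–E (2); add B.
Vertex order: C, D, A, E, B. The 3rd vertex is A.

A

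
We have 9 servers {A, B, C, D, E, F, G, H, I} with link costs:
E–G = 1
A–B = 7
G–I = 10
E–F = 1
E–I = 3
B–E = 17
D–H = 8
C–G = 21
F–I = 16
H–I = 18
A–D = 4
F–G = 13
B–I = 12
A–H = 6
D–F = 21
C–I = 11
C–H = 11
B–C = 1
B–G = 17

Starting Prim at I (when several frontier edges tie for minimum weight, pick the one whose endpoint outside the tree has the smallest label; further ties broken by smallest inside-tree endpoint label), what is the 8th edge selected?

A-H

Prim's algorithm from I:
Step 1: cheapest edge leaving the tree is E–I (3); add E.
Step 2: cheapest edge leaving the tree is E–F (1); add F.
Step 3: cheapest edge leaving the tree is E–G (1); add G.
Step 4: cheapest edge leaving the tree is C–I (11); add C.
Step 5: cheapest edge leaving the tree is B–C (1); add B.
Step 6: cheapest edge leaving the tree is A–B (7); add A.
Step 7: cheapest edge leaving the tree is A–D (4); add D.
Step 8: cheapest edge leaving the tree is A–H (6); add H.
The 8th edge added is A–H.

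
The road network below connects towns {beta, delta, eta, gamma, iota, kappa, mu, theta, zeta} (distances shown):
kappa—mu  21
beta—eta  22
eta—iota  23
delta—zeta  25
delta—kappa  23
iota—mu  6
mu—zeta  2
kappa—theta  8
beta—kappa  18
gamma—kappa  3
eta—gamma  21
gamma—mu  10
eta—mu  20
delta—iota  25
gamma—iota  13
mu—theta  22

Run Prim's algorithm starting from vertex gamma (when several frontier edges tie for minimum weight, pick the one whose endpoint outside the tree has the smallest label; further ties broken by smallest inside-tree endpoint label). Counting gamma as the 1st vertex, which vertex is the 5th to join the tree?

zeta

Prim, starting at gamma.
Step 1: cheapest edge leaving the tree is gamma—kappa (3); add kappa.
Step 2: cheapest edge leaving the tree is kappa—theta (8); add theta.
Step 3: cheapest edge leaving the tree is gamma—mu (10); add mu.
Step 4: cheapest edge leaving the tree is mu—zeta (2); add zeta.
Step 5: cheapest edge leaving the tree is iota—mu (6); add iota.
Step 6: cheapest edge leaving the tree is beta—kappa (18); add beta.
Step 7: cheapest edge leaving the tree is eta—mu (20); add eta.
Step 8: cheapest edge leaving the tree is delta—kappa (23); add delta.
Vertex order: gamma, kappa, theta, mu, zeta, iota, beta, eta, delta. The 5th vertex is zeta.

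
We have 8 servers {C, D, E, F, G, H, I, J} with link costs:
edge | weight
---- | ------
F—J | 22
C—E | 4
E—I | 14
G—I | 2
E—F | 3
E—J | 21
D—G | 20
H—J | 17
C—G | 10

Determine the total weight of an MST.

Kruskal: consider edges lightest-first.
G—I (2): add — endpoints in different components.
E—F (3): add — endpoints in different components.
C—E (4): add — endpoints in different components.
C—G (10): add — endpoints in different components.
E—I (14): skip — E and I already connected.
H—J (17): add — endpoints in different components.
D—G (20): add — endpoints in different components.
E—J (21): add — endpoints in different components.
MST edges: G—I, E—F, C—E, C—G, H—J, D—G, E—J; total weight 2+3+4+10+17+20+21 = 77.

77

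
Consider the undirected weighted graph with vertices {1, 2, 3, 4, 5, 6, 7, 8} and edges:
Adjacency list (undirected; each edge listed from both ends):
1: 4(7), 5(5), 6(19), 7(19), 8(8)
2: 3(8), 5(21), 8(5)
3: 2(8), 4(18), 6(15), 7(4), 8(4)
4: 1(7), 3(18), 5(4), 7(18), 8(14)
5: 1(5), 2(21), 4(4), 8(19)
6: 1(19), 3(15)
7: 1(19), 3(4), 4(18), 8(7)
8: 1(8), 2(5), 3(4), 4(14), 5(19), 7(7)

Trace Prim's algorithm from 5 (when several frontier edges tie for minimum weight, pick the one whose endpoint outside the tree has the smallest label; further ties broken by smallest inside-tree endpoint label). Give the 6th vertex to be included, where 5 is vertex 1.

Prim's algorithm from 5:
Step 1: cheapest edge leaving the tree is 4 5 (4); add 4.
Step 2: cheapest edge leaving the tree is 1 5 (5); add 1.
Step 3: cheapest edge leaving the tree is 1 8 (8); add 8.
Step 4: cheapest edge leaving the tree is 3 8 (4); add 3.
Step 5: cheapest edge leaving the tree is 3 7 (4); add 7.
Step 6: cheapest edge leaving the tree is 2 8 (5); add 2.
Step 7: cheapest edge leaving the tree is 3 6 (15); add 6.
Vertex order: 5, 4, 1, 8, 3, 7, 2, 6. The 6th vertex is 7.

7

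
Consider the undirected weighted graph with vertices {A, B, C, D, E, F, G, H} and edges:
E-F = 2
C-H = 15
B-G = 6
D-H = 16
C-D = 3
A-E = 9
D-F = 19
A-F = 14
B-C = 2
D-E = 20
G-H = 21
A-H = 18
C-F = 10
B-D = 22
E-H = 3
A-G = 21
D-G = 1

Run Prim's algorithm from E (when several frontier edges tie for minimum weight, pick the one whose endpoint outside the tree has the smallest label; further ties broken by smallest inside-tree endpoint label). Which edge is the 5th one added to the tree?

Grow the tree from E using Prim:
Step 1: cheapest edge leaving the tree is E-F (2); add F.
Step 2: cheapest edge leaving the tree is E-H (3); add H.
Step 3: cheapest edge leaving the tree is A-E (9); add A.
Step 4: cheapest edge leaving the tree is C-F (10); add C.
Step 5: cheapest edge leaving the tree is B-C (2); add B.
Step 6: cheapest edge leaving the tree is C-D (3); add D.
Step 7: cheapest edge leaving the tree is D-G (1); add G.
The 5th edge added is B-C.

B-C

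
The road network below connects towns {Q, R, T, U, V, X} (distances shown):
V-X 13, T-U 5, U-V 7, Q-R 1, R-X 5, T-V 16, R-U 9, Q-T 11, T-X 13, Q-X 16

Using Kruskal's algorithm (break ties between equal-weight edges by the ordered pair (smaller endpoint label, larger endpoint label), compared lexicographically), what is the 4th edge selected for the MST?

U-V

Kruskal: consider edges lightest-first.
Q-R (1): add. Components now {Q,R} {V} {T} {U} {X}
R-X (5): add. Components now {Q,R,X} {V} {T} {U}
T-U (5): add. Components now {Q,R,X} {V} {T,U}
U-V (7): add. Components now {Q,R,X} {T,U,V}
R-U (9): add. Components now {Q,R,T,U,V,X}
The 4th edge added is U-V.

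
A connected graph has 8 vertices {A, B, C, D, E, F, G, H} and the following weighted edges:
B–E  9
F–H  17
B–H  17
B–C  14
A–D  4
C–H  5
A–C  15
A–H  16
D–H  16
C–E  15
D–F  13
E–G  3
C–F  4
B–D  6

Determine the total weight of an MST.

Kruskal: consider edges lightest-first.
E–G (3): add — endpoints in different components.
A–D (4): add — endpoints in different components.
C–F (4): add — endpoints in different components.
C–H (5): add — endpoints in different components.
B–D (6): add — endpoints in different components.
B–E (9): add — endpoints in different components.
D–F (13): add — endpoints in different components.
MST edges: E–G, A–D, C–F, C–H, B–D, B–E, D–F; total weight 3+4+4+5+6+9+13 = 44.

44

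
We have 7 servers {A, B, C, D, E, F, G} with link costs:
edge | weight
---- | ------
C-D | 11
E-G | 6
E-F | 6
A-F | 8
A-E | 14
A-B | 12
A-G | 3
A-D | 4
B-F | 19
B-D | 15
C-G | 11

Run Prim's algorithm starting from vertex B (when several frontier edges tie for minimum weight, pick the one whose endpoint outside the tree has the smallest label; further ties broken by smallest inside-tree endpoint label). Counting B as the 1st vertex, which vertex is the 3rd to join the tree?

Grow the tree from B using Prim:
Step 1: frontier [A-B 12, B-D 15, B-F 19] → take A-B (12); add A.
Step 2: frontier [A-G 3, A-D 4, A-F 8, A-E 14, B-D 15, B-F 19] → take A-G (3); add G.
Step 3: frontier [A-D 4, A-F 8, A-E 14, B-D 15, B-F 19, E-G 6, C-G 11] → take A-D (4); add D.
Step 4: frontier [A-F 8, A-E 14, B-F 19, C-D 11, E-G 6, C-G 11] → take E-G (6); add E.
Step 5: frontier [A-F 8, B-F 19, C-D 11, E-F 6, C-G 11] → take E-F (6); add F.
Step 6: frontier [C-D 11, C-G 11] → take C-D (11); add C.
Vertex order: B, A, G, D, E, F, C. The 3rd vertex is G.

G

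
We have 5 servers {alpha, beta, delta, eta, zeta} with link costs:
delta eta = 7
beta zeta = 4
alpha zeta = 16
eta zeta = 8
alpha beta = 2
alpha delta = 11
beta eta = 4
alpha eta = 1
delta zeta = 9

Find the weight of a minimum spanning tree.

Prim, starting at delta.
Step 1: frontier [delta eta 7, delta zeta 9, alpha delta 11] → take delta eta (7); add eta.
Step 2: frontier [delta zeta 9, alpha delta 11, alpha eta 1, beta eta 4, eta zeta 8] → take alpha eta (1); add alpha.
Step 3: frontier [alpha beta 2, alpha zeta 16, delta zeta 9, beta eta 4, eta zeta 8] → take alpha beta (2); add beta.
Step 4: frontier [alpha zeta 16, beta zeta 4, delta zeta 9, eta zeta 8] → take beta zeta (4); add zeta.
MST edges: delta eta, alpha eta, alpha beta, beta zeta; total weight 7+1+2+4 = 14.

14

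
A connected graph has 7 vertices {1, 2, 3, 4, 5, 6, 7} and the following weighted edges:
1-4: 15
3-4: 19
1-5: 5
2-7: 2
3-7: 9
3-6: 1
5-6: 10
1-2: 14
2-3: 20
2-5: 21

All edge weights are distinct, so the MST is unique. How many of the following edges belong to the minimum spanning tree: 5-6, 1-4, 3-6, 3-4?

3

Sort edges by weight, then run Kruskal:
3-6 (1): add. Components now {1} {2} {3,6} {4} {5} {7}
2-7 (2): add. Components now {1} {2,7} {3,6} {4} {5}
1-5 (5): add. Components now {1,5} {2,7} {3,6} {4}
3-7 (9): add. Components now {1,5} {2,3,6,7} {4}
5-6 (10): add. Components now {1,2,3,5,6,7} {4}
1-2 (14): skip — 1 and 2 already connected.
1-4 (15): add. Components now {1,2,3,4,5,6,7}
MST edge set: {3-6, 2-7, 1-5, 3-7, 5-6, 1-4}.
Of the listed edges, {5-6, 1-4, 3-6} are in the MST → 3.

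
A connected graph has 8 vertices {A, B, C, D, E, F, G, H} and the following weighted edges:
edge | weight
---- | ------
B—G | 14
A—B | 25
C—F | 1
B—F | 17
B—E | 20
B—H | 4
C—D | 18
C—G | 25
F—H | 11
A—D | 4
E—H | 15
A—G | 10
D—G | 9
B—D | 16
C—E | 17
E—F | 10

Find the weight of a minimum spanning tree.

Grow the tree from A using Prim:
Step 1: cheapest edge leaving the tree is A—D (4); add D.
Step 2: cheapest edge leaving the tree is D—G (9); add G.
Step 3: cheapest edge leaving the tree is B—G (14); add B.
Step 4: cheapest edge leaving the tree is B—H (4); add H.
Step 5: cheapest edge leaving the tree is F—H (11); add F.
Step 6: cheapest edge leaving the tree is C—F (1); add C.
Step 7: cheapest edge leaving the tree is E—F (10); add E.
MST edges: A—D, D—G, B—G, B—H, F—H, C—F, E—F; total weight 4+9+14+4+11+1+10 = 53.

53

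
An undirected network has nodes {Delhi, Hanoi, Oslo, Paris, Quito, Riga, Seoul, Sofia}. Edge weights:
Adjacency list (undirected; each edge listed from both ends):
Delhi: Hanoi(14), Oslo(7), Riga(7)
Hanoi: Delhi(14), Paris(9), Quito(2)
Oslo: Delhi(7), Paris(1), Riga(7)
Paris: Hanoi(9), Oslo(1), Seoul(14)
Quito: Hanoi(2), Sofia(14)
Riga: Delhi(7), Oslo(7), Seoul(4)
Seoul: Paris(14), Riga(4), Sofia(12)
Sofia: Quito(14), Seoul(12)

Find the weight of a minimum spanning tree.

Grow the tree from Seoul using Prim:
Step 1: cheapest edge leaving the tree is Riga-Seoul (4); add Riga.
Step 2: cheapest edge leaving the tree is Delhi-Riga (7); add Delhi.
Step 3: cheapest edge leaving the tree is Delhi-Oslo (7); add Oslo.
Step 4: cheapest edge leaving the tree is Oslo-Paris (1); add Paris.
Step 5: cheapest edge leaving the tree is Hanoi-Paris (9); add Hanoi.
Step 6: cheapest edge leaving the tree is Hanoi-Quito (2); add Quito.
Step 7: cheapest edge leaving the tree is Seoul-Sofia (12); add Sofia.
MST edges: Riga-Seoul, Delhi-Riga, Delhi-Oslo, Oslo-Paris, Hanoi-Paris, Hanoi-Quito, Seoul-Sofia; total weight 4+7+7+1+9+2+12 = 42.

42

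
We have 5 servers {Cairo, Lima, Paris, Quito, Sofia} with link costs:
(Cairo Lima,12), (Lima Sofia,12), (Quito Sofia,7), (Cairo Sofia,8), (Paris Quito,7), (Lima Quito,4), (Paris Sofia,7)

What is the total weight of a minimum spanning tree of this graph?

Sort edges by weight, then run Kruskal:
Lima Quito (4): add — endpoints in different components.
Paris Quito (7): add — endpoints in different components.
Paris Sofia (7): add — endpoints in different components.
Quito Sofia (7): skip — Quito and Sofia already connected.
Cairo Sofia (8): add — endpoints in different components.
MST edges: Lima Quito, Paris Quito, Paris Sofia, Cairo Sofia; total weight 4+7+7+8 = 26.

26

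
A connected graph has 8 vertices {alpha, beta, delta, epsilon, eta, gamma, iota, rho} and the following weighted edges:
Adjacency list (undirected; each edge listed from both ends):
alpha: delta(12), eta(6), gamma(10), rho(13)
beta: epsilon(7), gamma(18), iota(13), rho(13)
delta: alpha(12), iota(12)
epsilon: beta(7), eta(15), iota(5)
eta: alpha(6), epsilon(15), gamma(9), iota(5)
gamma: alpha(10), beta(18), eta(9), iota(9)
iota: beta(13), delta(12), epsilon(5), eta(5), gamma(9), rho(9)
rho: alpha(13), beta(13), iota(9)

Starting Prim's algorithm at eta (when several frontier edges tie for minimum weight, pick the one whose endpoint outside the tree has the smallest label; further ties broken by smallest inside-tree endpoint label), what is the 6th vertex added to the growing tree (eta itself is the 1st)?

gamma

Prim, starting at eta.
Step 1: cheapest edge leaving the tree is eta–iota (5); add iota.
Step 2: cheapest edge leaving the tree is epsilon–iota (5); add epsilon.
Step 3: cheapest edge leaving the tree is alpha–eta (6); add alpha.
Step 4: cheapest edge leaving the tree is beta–epsilon (7); add beta.
Step 5: cheapest edge leaving the tree is eta–gamma (9); add gamma.
Step 6: cheapest edge leaving the tree is iota–rho (9); add rho.
Step 7: cheapest edge leaving the tree is alpha–delta (12); add delta.
Vertex order: eta, iota, epsilon, alpha, beta, gamma, rho, delta. The 6th vertex is gamma.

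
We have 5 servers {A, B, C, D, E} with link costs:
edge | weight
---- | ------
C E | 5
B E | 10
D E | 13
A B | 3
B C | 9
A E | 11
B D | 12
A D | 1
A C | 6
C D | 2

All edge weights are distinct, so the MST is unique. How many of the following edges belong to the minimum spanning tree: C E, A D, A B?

3

Sort edges by weight, then run Kruskal:
A D (1): add — endpoints in different components.
C D (2): add — endpoints in different components.
A B (3): add — endpoints in different components.
C E (5): add — endpoints in different components.
MST edge set: {A D, C D, A B, C E}.
Of the listed edges, {C E, A D, A B} are in the MST → 3.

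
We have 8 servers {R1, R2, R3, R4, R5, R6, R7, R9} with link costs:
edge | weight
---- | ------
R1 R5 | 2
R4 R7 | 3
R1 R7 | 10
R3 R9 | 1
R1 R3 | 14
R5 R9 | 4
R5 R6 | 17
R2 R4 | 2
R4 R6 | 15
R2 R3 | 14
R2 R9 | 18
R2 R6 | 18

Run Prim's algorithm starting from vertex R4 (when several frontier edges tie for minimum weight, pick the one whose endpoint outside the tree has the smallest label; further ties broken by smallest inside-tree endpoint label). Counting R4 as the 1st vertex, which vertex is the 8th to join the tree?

Prim, starting at R4.
Step 1: frontier [R2 R4 2, R4 R7 3, R4 R6 15] → take R2 R4 (2); add R2.
Step 2: frontier [R2 R3 14, R2 R6 18, R2 R9 18, R4 R7 3, R4 R6 15] → take R4 R7 (3); add R7.
Step 3: frontier [R2 R3 14, R2 R6 18, R2 R9 18, R4 R6 15, R1 R7 10] → take R1 R7 (10); add R1.
Step 4: frontier [R1 R5 2, R1 R3 14, R2 R3 14, R2 R6 18, R2 R9 18, R4 R6 15] → take R1 R5 (2); add R5.
Step 5: frontier [R1 R3 14, R2 R3 14, R2 R6 18, R2 R9 18, R4 R6 15, R5 R9 4, R5 R6 17] → take R5 R9 (4); add R9.
Step 6: frontier [R1 R3 14, R2 R3 14, R2 R6 18, R4 R6 15, R5 R6 17, R3 R9 1] → take R3 R9 (1); add R3.
Step 7: frontier [R2 R6 18, R4 R6 15, R5 R6 17] → take R4 R6 (15); add R6.
Vertex order: R4, R2, R7, R1, R5, R9, R3, R6. The 8th vertex is R6.

R6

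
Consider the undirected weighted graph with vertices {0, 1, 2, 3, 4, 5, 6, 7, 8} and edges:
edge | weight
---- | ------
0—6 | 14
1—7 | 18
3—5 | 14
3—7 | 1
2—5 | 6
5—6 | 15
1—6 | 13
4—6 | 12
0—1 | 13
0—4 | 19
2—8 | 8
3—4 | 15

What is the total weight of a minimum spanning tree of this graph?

Kruskal's algorithm — process edges by increasing weight (ties by edge label):
3—7 (1): add — endpoints in different components.
2—5 (6): add — endpoints in different components.
2—8 (8): add — endpoints in different components.
4—6 (12): add — endpoints in different components.
0—1 (13): add — endpoints in different components.
1—6 (13): add — endpoints in different components.
0—6 (14): skip — 0 and 6 already connected.
3—5 (14): add — endpoints in different components.
3—4 (15): add — endpoints in different components.
MST edges: 3—7, 2—5, 2—8, 4—6, 0—1, 1—6, 3—5, 3—4; total weight 1+6+8+12+13+13+14+15 = 82.

82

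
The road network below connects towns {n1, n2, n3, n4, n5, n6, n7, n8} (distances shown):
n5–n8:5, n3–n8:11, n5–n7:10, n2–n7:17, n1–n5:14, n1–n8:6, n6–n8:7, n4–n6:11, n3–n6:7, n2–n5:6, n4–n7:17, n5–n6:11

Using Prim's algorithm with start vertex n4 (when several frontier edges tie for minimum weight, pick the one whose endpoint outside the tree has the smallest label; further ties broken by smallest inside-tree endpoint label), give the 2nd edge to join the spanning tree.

Grow the tree from n4 using Prim:
Step 1: cheapest edge leaving the tree is n4–n6 (11); add n6.
Step 2: cheapest edge leaving the tree is n3–n6 (7); add n3.
Step 3: cheapest edge leaving the tree is n6–n8 (7); add n8.
Step 4: cheapest edge leaving the tree is n5–n8 (5); add n5.
Step 5: cheapest edge leaving the tree is n1–n8 (6); add n1.
Step 6: cheapest edge leaving the tree is n2–n5 (6); add n2.
Step 7: cheapest edge leaving the tree is n5–n7 (10); add n7.
The 2nd edge added is n3–n6.

n3-n6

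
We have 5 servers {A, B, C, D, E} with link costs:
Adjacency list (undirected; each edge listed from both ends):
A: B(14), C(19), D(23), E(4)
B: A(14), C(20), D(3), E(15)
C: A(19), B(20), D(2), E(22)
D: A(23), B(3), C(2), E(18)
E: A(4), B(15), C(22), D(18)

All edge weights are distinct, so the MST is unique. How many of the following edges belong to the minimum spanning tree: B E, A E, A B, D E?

Sort edges by weight, then run Kruskal:
C D (2): add. Components now {A} {B} {C,D} {E}
B D (3): add. Components now {A} {B,C,D} {E}
A E (4): add. Components now {A,E} {B,C,D}
A B (14): add. Components now {A,B,C,D,E}
MST edge set: {C D, B D, A E, A B}.
Of the listed edges, {A E, A B} are in the MST → 2.

2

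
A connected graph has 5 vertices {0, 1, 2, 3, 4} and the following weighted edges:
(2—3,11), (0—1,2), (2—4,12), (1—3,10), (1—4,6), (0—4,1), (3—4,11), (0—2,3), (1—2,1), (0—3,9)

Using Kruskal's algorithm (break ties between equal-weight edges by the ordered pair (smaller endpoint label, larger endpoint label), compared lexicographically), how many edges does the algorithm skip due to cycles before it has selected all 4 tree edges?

2

Sort edges by weight, then run Kruskal:
0—4 (1): add. Components now {0,4} {1} {2} {3}
1—2 (1): add. Components now {0,4} {1,2} {3}
0—1 (2): add. Components now {0,1,2,4} {3}
0—2 (3): skip — 0 and 2 already connected.
1—4 (6): skip — 1 and 4 already connected.
0—3 (9): add. Components now {0,1,2,3,4}
Edges rejected before the tree was complete: 2.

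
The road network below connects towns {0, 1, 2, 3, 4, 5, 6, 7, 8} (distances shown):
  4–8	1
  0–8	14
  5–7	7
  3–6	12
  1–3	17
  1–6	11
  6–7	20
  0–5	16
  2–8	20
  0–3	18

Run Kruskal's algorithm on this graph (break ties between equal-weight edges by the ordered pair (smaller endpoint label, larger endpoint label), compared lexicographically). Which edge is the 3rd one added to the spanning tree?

Sort edges by weight, then run Kruskal:
4–8 (1): add — endpoints in different components.
5–7 (7): add — endpoints in different components.
1–6 (11): add — endpoints in different components.
3–6 (12): add — endpoints in different components.
0–8 (14): add — endpoints in different components.
0–5 (16): add — endpoints in different components.
1–3 (17): skip — 1 and 3 already connected.
0–3 (18): add — endpoints in different components.
2–8 (20): add — endpoints in different components.
The 3rd edge added is 1–6.

1-6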